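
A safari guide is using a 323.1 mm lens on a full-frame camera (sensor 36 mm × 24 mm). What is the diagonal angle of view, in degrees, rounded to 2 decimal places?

7.66°

Sensor diagonal = √(36² + 24²) = √1872.0000 ≈ 43.2666 mm.
Angle of view α = 2·arctan(d/2f) with d = 43.2666 mm and f = 323.1 mm.
d/2f = 0.06696; arctan(0.06696) ≈ 3.8305°, so α ≈ 7.6611°.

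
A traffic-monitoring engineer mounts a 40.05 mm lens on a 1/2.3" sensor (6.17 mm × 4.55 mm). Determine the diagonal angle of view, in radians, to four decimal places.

0.1908 rad

Sensor diagonal = √(6.17² + 4.55²) = √58.7714 ≈ 7.6663 mm.
Angle of view α = 2·arctan(d/2f) with d = 7.6663 mm and f = 40.05 mm.
d/2f = 0.09571; arctan(0.09571) ≈ 0.0954 rad, so α ≈ 0.1908 rad.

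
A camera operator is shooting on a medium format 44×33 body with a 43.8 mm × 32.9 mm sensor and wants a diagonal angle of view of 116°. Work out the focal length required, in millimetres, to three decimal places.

Sensor diagonal = √(43.8² + 32.9²) = √3000.8500 ≈ 54.7800 mm.
From α = 2·arctan(d/2f) we get f = d / (2·tan(α/2)).
With d = 54.7800 mm and α/2 = 58°, tan(α/2) ≈ 1.60033, so f ≈ 54.7800 / 3.20067 ≈ 17.1152 mm.

17.115 mm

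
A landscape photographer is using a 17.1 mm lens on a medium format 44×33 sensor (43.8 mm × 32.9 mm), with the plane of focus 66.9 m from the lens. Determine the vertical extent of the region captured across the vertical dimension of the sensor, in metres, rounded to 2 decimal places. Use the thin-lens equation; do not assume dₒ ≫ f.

dₒ: 66.9 m = 66900 mm.
Similar triangles through the lens centre give W/dₒ = h/dᵢ; with 1/f = 1/dₒ + 1/dᵢ this gives W = h·(dₒ − f)/f.
W = 32.9 mm × (66900 − 17.1) / 17.1 = 32.9 × 3911.2807 ≈ 128681.135 mm = 128.681 m.

128.68 m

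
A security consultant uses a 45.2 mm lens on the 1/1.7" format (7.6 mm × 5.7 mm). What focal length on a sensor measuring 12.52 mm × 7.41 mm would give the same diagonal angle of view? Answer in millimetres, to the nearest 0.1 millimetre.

Sensor diagonal = √(7.6² + 5.7²) = √90.2500 ≈ 9.5000 mm.
Sensor diagonal = √(12.52² + 7.41²) = √211.6585 ≈ 14.5485 mm.
Equal angle of view means equal diagonal/f ratio, so f₂ = f₁ · (diagonal₂/diagonal₁) = 45.2 × 14.5485/9.5000.
f₂ = 45.2 × 1.53142 ≈ 69.220 mm.

69.2 mm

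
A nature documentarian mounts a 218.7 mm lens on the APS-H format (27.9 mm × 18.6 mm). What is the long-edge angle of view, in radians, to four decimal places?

Angle of view α = 2·arctan(w/2f) with w = 27.9 mm and f = 218.7 mm.
w/2f = 0.06379; arctan(0.06379) ≈ 0.0637 rad, so α ≈ 0.1274 rad.

0.1274 rad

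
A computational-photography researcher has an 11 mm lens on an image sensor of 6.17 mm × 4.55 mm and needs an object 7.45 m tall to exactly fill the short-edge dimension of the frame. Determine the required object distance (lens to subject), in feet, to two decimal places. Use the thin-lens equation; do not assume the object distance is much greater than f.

59.13 ft

W: 7.45 m = 7450 mm.
Magnification m = h/W = dᵢ/dₒ; combined with 1/f = 1/dₒ + 1/dᵢ this gives dₒ = f·(1 + W/h).
dₒ = 11 mm × (1 + 7450/4.55) = 11 × 1638.3626 ≈ 18021.989 mm = 18021.989/304.8 ft = 59.1273 ft.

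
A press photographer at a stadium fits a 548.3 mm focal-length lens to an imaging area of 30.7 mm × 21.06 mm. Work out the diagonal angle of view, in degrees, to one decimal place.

3.9°

Sensor diagonal = √(30.7² + 21.06²) = √1386.0136 ≈ 37.2292 mm.
Angle of view α = 2·arctan(d/2f) with d = 37.2292 mm and f = 548.3 mm.
d/2f = 0.03395; arctan(0.03395) ≈ 1.9444°, so α ≈ 3.8889°.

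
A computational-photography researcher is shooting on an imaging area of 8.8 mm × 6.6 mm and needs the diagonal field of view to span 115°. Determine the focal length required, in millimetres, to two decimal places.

3.50 mm

Sensor diagonal = √(8.8² + 6.6²) = √121.0000 ≈ 11.0000 mm.
From α = 2·arctan(d/2f) we get f = d / (2·tan(α/2)).
With d = 11.0000 mm and α/2 = 57.5°, tan(α/2) ≈ 1.56969, so f ≈ 11.0000 / 3.13937 ≈ 3.5039 mm.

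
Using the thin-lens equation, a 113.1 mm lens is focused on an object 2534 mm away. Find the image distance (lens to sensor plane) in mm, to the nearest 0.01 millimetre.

118.38 mm

1/dᵢ = 1/f − 1/dₒ = 1/113.1 − 1/2534 = 0.0084471 mm⁻¹.
dᵢ = 1/0.0084471 ≈ 118.3838 mm.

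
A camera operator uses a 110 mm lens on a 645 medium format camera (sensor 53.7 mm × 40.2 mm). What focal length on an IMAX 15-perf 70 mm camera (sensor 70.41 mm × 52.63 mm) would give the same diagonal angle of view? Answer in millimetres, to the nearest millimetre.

Sensor diagonal = √(53.7² + 40.2²) = √4499.7300 ≈ 67.0800 mm.
Sensor diagonal = √(70.41² + 52.63²) = √7727.4850 ≈ 87.9061 mm.
Equal angle of view means equal diagonal/f ratio, so f₂ = f₁ · (diagonal₂/diagonal₁) = 110 × 87.9061/67.0800.
f₂ = 110 × 1.31047 ≈ 144.151 mm.

144 mm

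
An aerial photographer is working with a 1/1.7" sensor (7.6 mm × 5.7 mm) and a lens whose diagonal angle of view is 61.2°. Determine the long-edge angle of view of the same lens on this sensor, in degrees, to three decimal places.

Sensor diagonal = √(7.6² + 5.7²) = √90.2500 ≈ 9.5000 mm.
From the diagonal AOV: f = 9.5000 / (2·tan(30.6°)) = 9.5000 / 1.18280 ≈ 8.0318 mm.
Long-edge AOV = 2·arctan(7.6 / (2 × 8.0318)) = 2·arctan(0.47312) ≈ 50.6394°.

50.639°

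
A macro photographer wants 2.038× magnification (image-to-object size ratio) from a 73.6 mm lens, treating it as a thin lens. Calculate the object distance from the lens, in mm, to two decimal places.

With m = dᵢ/dₒ and 1/f = 1/dₒ + 1/dᵢ, substituting dᵢ = m·dₒ gives 1/f = (1 + 1/m)/dₒ, hence dₒ = f·(1 + 1/m).
dₒ = 73.6 × (1 + 1/2.038) = 73.6 × 1.49068 ≈ 109.714 mm.

109.71 mm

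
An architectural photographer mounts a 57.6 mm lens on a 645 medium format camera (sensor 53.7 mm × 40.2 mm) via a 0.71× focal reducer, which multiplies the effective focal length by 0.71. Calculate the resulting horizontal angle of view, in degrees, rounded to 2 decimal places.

66.57°

Effective focal length f = 57.6 × 0.71 = 40.896 mm.
α = 2·arctan(53.7 / (2 × 40.896)) = 2·arctan(0.65654) ≈ 66.5733°.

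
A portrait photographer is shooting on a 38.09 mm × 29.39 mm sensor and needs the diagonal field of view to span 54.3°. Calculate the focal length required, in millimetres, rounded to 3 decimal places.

Sensor diagonal = √(38.09² + 29.39²) = √2314.6202 ≈ 48.1105 mm.
From α = 2·arctan(d/2f) we get f = d / (2·tan(α/2)).
With d = 48.1105 mm and α/2 = 27.15°, tan(α/2) ≈ 0.51283, so f ≈ 48.1105 / 1.02566 ≈ 46.9071 mm.

46.907 mm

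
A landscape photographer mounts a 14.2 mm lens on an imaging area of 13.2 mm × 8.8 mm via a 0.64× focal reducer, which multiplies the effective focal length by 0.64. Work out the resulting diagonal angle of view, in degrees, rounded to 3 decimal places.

Effective focal length f = 14.2 × 0.64 = 9.088 mm.
Sensor diagonal = √(13.2² + 8.8²) = √251.6800 ≈ 15.8644 mm.
α = 2·arctan(15.864 / (2 × 9.088)) = 2·arctan(0.87282) ≈ 82.2304°.

82.230°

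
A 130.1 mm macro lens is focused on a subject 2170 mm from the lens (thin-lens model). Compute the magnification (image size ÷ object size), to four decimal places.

0.0638×

Thin lens: 1/f = 1/dₒ + 1/dᵢ → 1/dᵢ = 1/130.1 − 1/2170 = 0.0072256 mm⁻¹, so dᵢ ≈ 138.3975 mm.
Magnification m = dᵢ/dₒ = 138.3975/2170 ≈ 0.06378.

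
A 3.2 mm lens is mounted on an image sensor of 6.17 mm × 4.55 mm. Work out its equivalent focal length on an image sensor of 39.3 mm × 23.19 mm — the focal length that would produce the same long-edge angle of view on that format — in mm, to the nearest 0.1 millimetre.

20.4 mm

Equal angle of view means equal width/f ratio, so f₂ = f₁ · (width₂/width₁) = 3.2 × 39.3/6.17.
f₂ = 3.2 × 6.36953 ≈ 20.382 mm.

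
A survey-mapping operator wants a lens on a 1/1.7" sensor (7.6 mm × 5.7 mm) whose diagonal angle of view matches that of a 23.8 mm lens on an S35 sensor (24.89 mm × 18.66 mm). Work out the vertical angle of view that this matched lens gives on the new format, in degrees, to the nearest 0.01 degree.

42.82°

Sensor diagonal = √(24.89² + 18.66²) = √967.7077 ≈ 31.1080 mm.
Sensor diagonal = √(7.6² + 5.7²) = √90.2500 ≈ 9.5000 mm.
Equal diagonal AOV ⇒ f₂ = f₁ · 9.5000/31.1080 = 23.8 × 0.30539 ≈ 7.2682 mm.
Vertical AOV on the new format = 2·arctan(5.7 / (2 × 7.2682)) = 2·arctan(0.39212) ≈ 42.8220°.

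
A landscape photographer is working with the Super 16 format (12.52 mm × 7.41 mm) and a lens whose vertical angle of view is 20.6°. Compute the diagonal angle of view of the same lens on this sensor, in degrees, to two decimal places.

39.27°

From the vertical AOV: f = 7.41 / (2·tan(10.3°)) = 7.41 / 0.36346 ≈ 20.3873 mm.
Sensor diagonal = √(12.52² + 7.41²) = √211.6585 ≈ 14.5485 mm.
Diagonal AOV = 2·arctan(14.5485 / (2 × 20.3873)) = 2·arctan(0.35680) ≈ 39.2731°.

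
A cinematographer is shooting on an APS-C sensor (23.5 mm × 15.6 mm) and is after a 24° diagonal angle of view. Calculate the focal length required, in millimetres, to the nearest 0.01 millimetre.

66.35 mm

Sensor diagonal = √(23.5² + 15.6²) = √795.6100 ≈ 28.2066 mm.
From α = 2·arctan(d/2f) we get f = d / (2·tan(α/2)).
With d = 28.2066 mm and α/2 = 12°, tan(α/2) ≈ 0.21256, so f ≈ 28.2066 / 0.42511 ≈ 66.3507 mm.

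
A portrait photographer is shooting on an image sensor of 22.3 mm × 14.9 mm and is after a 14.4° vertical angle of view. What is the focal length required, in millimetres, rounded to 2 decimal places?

From α = 2·arctan(h/2f) we get f = h / (2·tan(α/2)).
With h = 14.9 mm and α/2 = 7.2°, tan(α/2) ≈ 0.12633, so f ≈ 14.9 / 0.25266 ≈ 58.9728 mm.

58.97 mm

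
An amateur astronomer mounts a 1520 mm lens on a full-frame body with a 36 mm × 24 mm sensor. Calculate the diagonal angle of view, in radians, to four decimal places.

Sensor diagonal = √(36² + 24²) = √1872.0000 ≈ 43.2666 mm.
Angle of view α = 2·arctan(d/2f) with d = 43.2666 mm and f = 1520 mm.
d/2f = 0.01423; arctan(0.01423) ≈ 0.0142 rad, so α ≈ 0.0285 rad.

0.0285 rad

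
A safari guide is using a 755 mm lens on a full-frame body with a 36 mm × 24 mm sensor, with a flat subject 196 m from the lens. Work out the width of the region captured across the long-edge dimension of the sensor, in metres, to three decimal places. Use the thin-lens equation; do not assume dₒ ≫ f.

dₒ: 196 m = 196000 mm.
Similar triangles through the lens centre give W/dₒ = w/dᵢ; with 1/f = 1/dₒ + 1/dᵢ this gives W = w·(dₒ − f)/f.
W = 36 mm × (196000 − 755) / 755 = 36 × 258.6026 ≈ 9309.695 mm = 9.3097 m.

9.310 m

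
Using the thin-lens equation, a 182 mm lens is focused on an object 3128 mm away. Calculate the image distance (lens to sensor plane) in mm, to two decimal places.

1/dᵢ = 1/f − 1/dₒ = 1/182 − 1/3128 = 0.0051748 mm⁻¹.
dᵢ = 1/0.0051748 ≈ 193.2437 mm.

193.24 mm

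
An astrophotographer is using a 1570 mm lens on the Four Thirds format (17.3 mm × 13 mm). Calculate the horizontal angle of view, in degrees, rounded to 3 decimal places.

0.631°

Angle of view α = 2·arctan(w/2f) with w = 17.3 mm and f = 1570 mm.
w/2f = 0.00551; arctan(0.00551) ≈ 0.3157°, so α ≈ 0.6313°.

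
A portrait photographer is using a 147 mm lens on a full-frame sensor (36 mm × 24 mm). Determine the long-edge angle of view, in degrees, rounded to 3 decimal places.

13.962°

Angle of view α = 2·arctan(w/2f) with w = 36 mm and f = 147 mm.
w/2f = 0.12245; arctan(0.12245) ≈ 6.9811°, so α ≈ 13.9621°.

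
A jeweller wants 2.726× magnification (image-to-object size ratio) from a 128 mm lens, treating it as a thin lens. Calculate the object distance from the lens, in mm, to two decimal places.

174.96 mm

With m = dᵢ/dₒ and 1/f = 1/dₒ + 1/dᵢ, substituting dᵢ = m·dₒ gives 1/f = (1 + 1/m)/dₒ, hence dₒ = f·(1 + 1/m).
dₒ = 128 × (1 + 1/2.726) = 128 × 1.36684 ≈ 174.955 mm.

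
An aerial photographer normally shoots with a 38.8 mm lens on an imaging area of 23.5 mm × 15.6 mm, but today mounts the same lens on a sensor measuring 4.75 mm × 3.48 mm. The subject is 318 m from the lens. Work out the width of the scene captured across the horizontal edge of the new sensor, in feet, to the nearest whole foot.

128 ft

The focal length stays 38.8 mm; the relevant sensor dimension is now w = 4.75 mm. Object distance dₒ = 318 m = 318000 mm.
Thin-lens field width W = w·(dₒ − f)/f = 4.75 × (318000 − 38.8)/38.8 ≈ 38925.662 mm = 38925.662/304.8 ft = 127.709 ft.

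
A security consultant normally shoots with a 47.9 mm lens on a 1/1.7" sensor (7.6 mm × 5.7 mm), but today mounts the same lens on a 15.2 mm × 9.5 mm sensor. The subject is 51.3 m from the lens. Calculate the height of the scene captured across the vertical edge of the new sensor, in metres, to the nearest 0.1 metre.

10.2 m

The focal length stays 47.9 mm; the relevant sensor dimension is now h = 9.5 mm. Object distance dₒ = 51.3 m = 51300 mm.
Thin-lens field height W = h·(dₒ − f)/f = 9.5 × (51300 − 47.9)/47.9 ≈ 10164.822 mm = 10.1648 m.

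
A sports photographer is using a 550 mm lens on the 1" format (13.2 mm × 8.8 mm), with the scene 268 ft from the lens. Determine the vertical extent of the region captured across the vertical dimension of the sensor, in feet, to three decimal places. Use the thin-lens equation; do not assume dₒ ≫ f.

4.259 ft

dₒ: 268 ft × 304.8 mm/ft = 81686.40 mm.
Similar triangles through the lens centre give W/dₒ = h/dᵢ; with 1/f = 1/dₒ + 1/dᵢ this gives W = h·(dₒ − f)/f.
W = 8.8 mm × (81686.4 − 550) / 550 = 8.8 × 147.5207 ≈ 1298.182 mm = 1298.182/304.8 ft = 4.25913 ft.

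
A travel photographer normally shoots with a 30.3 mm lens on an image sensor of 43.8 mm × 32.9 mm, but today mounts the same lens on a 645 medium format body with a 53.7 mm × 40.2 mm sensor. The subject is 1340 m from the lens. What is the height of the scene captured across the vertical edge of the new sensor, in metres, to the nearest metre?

The focal length stays 30.3 mm; the relevant sensor dimension is now h = 40.2 mm. Object distance dₒ = 1340 m = 1.34e+06 mm.
Thin-lens field height W = h·(dₒ − f)/f = 40.2 × (1.34e+06 − 30.3)/30.3 ≈ 1777781.582 mm = 1777.78 m.

1778 m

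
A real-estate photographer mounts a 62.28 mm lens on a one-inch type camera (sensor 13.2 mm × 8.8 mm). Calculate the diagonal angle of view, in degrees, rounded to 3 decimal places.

Sensor diagonal = √(13.2² + 8.8²) = √251.6800 ≈ 15.8644 mm.
Angle of view α = 2·arctan(d/2f) with d = 15.8644 mm and f = 62.28 mm.
d/2f = 0.12736; arctan(0.12736) ≈ 7.2583°, so α ≈ 14.5167°.

14.517°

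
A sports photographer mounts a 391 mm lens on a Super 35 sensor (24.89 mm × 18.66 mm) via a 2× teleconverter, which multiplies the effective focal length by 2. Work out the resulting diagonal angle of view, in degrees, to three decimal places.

2.279°

Effective focal length f = 391 × 2 = 782 mm.
Sensor diagonal = √(24.89² + 18.66²) = √967.7077 ≈ 31.1080 mm.
α = 2·arctan(31.108 / (2 × 782)) = 2·arctan(0.01989) ≈ 2.2789°.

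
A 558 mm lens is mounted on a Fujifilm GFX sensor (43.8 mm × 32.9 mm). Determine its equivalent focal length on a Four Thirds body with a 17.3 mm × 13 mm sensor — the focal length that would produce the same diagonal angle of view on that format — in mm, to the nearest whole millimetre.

220 mm

Sensor diagonal = √(43.8² + 32.9²) = √3000.8500 ≈ 54.7800 mm.
Sensor diagonal = √(17.3² + 13²) = √468.2900 ≈ 21.6400 mm.
Equal angle of view means equal diagonal/f ratio, so f₂ = f₁ · (diagonal₂/diagonal₁) = 558 × 21.6400/54.7800.
f₂ = 558 × 0.39503 ≈ 220.429 mm.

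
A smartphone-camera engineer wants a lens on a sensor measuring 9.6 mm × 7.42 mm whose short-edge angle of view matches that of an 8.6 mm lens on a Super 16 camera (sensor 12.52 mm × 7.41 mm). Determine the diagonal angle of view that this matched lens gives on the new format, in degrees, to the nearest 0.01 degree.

70.33°

Equal short-edge AOV ⇒ f₂ = f₁ · 7.42/7.41 = 8.6 × 1.00135 ≈ 8.6116 mm.
Sensor diagonal = √(9.6² + 7.42²) = √147.2164 ≈ 12.1333 mm.
Diagonal AOV on the new format = 2·arctan(12.1333 / (2 × 8.6116)) = 2·arctan(0.70447) ≈ 70.3273°.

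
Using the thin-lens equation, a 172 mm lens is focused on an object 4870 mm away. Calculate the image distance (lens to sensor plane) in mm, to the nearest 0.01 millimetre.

178.30 mm

1/dᵢ = 1/f − 1/dₒ = 1/172 − 1/4870 = 0.0056086 mm⁻¹.
dᵢ = 1/0.0056086 ≈ 178.2971 mm.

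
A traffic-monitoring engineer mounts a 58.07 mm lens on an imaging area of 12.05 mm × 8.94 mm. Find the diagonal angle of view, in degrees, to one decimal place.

14.7°

Sensor diagonal = √(12.05² + 8.94²) = √225.1261 ≈ 15.0042 mm.
Angle of view α = 2·arctan(d/2f) with d = 15.0042 mm and f = 58.07 mm.
d/2f = 0.12919; arctan(0.12919) ≈ 7.3613°, so α ≈ 14.7226°.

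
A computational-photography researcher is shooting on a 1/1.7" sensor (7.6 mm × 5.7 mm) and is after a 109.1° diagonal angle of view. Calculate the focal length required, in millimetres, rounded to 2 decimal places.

3.38 mm

Sensor diagonal = √(7.6² + 5.7²) = √90.2500 ≈ 9.5000 mm.
From α = 2·arctan(d/2f) we get f = d / (2·tan(α/2)).
With d = 9.5000 mm and α/2 = 54.55°, tan(α/2) ≈ 1.40454, so f ≈ 9.5000 / 2.80908 ≈ 3.3819 mm.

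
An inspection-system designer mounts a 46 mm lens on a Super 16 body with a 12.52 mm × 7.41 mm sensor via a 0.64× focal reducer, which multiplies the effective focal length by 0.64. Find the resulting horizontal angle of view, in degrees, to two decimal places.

24.01°

Effective focal length f = 46 × 0.64 = 29.44 mm.
α = 2·arctan(12.52 / (2 × 29.44)) = 2·arctan(0.21264) ≈ 24.0087°.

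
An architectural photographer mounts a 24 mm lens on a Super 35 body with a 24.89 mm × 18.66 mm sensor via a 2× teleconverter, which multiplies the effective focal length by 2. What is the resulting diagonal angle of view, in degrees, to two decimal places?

35.91°

Effective focal length f = 24 × 2 = 48 mm.
Sensor diagonal = √(24.89² + 18.66²) = √967.7077 ≈ 31.1080 mm.
α = 2·arctan(31.108 / (2 × 48)) = 2·arctan(0.32404) ≈ 35.9090°.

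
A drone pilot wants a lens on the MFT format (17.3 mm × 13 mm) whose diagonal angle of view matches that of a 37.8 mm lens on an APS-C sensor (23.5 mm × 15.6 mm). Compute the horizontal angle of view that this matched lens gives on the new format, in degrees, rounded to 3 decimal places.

33.217°

Sensor diagonal = √(23.5² + 15.6²) = √795.6100 ≈ 28.2066 mm.
Sensor diagonal = √(17.3² + 13²) = √468.2900 ≈ 21.6400 mm.
Equal diagonal AOV ⇒ f₂ = f₁ · 21.6400/28.2066 = 37.8 × 0.76720 ≈ 29.0001 mm.
Horizontal AOV on the new format = 2·arctan(17.3 / (2 × 29.0001)) = 2·arctan(0.29828) ≈ 33.2171°.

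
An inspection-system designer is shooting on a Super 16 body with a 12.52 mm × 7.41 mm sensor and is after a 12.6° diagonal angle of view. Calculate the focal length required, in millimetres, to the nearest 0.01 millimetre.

Sensor diagonal = √(12.52² + 7.41²) = √211.6585 ≈ 14.5485 mm.
From α = 2·arctan(d/2f) we get f = d / (2·tan(α/2)).
With d = 14.5485 mm and α/2 = 6.3°, tan(α/2) ≈ 0.11040, so f ≈ 14.5485 / 0.22080 ≈ 65.8893 mm.

65.89 mm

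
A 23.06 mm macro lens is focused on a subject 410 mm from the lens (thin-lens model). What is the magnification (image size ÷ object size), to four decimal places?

Thin lens: 1/f = 1/dₒ + 1/dᵢ → 1/dᵢ = 1/23.06 − 1/410 = 0.0409261 mm⁻¹, so dᵢ ≈ 24.4343 mm.
Magnification m = dᵢ/dₒ = 24.4343/410 ≈ 0.05960.

0.0596×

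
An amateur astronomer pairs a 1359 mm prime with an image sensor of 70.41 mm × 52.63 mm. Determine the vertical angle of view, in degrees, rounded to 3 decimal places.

2.219°

Angle of view α = 2·arctan(h/2f) with h = 52.63 mm and f = 1359 mm.
h/2f = 0.01936; arctan(0.01936) ≈ 1.1093°, so α ≈ 2.2186°.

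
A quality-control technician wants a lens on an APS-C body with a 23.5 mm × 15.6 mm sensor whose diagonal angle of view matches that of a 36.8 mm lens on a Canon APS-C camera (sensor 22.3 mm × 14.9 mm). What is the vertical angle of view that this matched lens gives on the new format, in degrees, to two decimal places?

22.79°

Sensor diagonal = √(22.3² + 14.9²) = √719.3000 ≈ 26.8198 mm.
Sensor diagonal = √(23.5² + 15.6²) = √795.6100 ≈ 28.2066 mm.
Equal diagonal AOV ⇒ f₂ = f₁ · 28.2066/26.8198 = 36.8 × 1.05171 ≈ 38.7028 mm.
Vertical AOV on the new format = 2·arctan(15.6 / (2 × 38.7028)) = 2·arctan(0.20154) ≈ 22.7890°.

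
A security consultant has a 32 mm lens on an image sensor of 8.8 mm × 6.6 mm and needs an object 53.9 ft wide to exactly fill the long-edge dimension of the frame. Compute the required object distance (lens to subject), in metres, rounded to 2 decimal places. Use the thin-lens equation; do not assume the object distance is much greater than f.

W: 53.9 ft × 304.8 mm/ft = 16428.72 mm.
Magnification m = w/W = dᵢ/dₒ; combined with 1/f = 1/dₒ + 1/dᵢ this gives dₒ = f·(1 + W/w).
dₒ = 32 mm × (1 + 16428.7/8.8) = 32 × 1867.8999 ≈ 59772.798 mm = 59.7728 m.

59.77 m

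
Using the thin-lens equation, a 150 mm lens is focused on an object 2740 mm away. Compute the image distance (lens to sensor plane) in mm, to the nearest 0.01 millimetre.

158.69 mm

1/dᵢ = 1/f − 1/dₒ = 1/150 − 1/2740 = 0.0063017 mm⁻¹.
dᵢ = 1/0.0063017 ≈ 158.6873 mm.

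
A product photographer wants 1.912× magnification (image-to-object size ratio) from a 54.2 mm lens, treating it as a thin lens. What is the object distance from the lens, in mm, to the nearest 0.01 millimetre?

82.55 mm

With m = dᵢ/dₒ and 1/f = 1/dₒ + 1/dᵢ, substituting dᵢ = m·dₒ gives 1/f = (1 + 1/m)/dₒ, hence dₒ = f·(1 + 1/m).
dₒ = 54.2 × (1 + 1/1.912) = 54.2 × 1.52301 ≈ 82.547 mm.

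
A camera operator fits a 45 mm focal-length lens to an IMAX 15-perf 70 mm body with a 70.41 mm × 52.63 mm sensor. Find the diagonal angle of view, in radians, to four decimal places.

Sensor diagonal = √(70.41² + 52.63²) = √7727.4850 ≈ 87.9061 mm.
Angle of view α = 2·arctan(d/2f) with d = 87.9061 mm and f = 45 mm.
d/2f = 0.97673; arctan(0.97673) ≈ 0.7736 rad, so α ≈ 1.5473 rad.

1.5473 rad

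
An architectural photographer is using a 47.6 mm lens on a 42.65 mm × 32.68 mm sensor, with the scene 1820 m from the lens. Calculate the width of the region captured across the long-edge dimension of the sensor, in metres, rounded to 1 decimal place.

1630.7 m

dₒ: 1820 m = 1.82e+06 mm.
Similar triangles through the lens centre give W/dₒ = w/dᵢ; with 1/f = 1/dₒ + 1/dᵢ this gives W = w·(dₒ − f)/f.
W = 42.65 mm × (1.82e+06 − 47.6) / 47.6 = 42.65 × 38234.2941 ≈ 1630692.644 mm = 1630.69 m.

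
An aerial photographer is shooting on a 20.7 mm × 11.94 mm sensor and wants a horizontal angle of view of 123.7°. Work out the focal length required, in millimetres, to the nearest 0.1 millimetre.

From α = 2·arctan(w/2f) we get f = w / (2·tan(α/2)).
With w = 20.7 mm and α/2 = 61.85°, tan(α/2) ≈ 1.86891, so f ≈ 20.7 / 3.73781 ≈ 5.5380 mm.

5.5 mm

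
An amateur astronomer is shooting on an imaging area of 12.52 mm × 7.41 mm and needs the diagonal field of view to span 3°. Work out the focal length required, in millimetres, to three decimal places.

277.792 mm

Sensor diagonal = √(12.52² + 7.41²) = √211.6585 ≈ 14.5485 mm.
From α = 2·arctan(d/2f) we get f = d / (2·tan(α/2)).
With d = 14.5485 mm and α/2 = 1.5°, tan(α/2) ≈ 0.02619, so f ≈ 14.5485 / 0.05237 ≈ 277.7922 mm.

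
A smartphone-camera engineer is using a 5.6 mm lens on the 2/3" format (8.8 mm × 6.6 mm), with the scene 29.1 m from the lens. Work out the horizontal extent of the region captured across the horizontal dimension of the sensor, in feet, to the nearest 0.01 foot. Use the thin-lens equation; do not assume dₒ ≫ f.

dₒ: 29.1 m = 29100 mm.
Similar triangles through the lens centre give W/dₒ = w/dᵢ; with 1/f = 1/dₒ + 1/dᵢ this gives W = w·(dₒ − f)/f.
W = 8.8 mm × (29100 − 5.6) / 5.6 = 8.8 × 5195.4286 ≈ 45719.771 mm = 45719.771/304.8 ft = 149.999 ft.

150.00 ft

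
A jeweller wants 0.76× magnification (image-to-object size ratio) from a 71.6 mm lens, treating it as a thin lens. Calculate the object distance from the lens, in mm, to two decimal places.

165.81 mm

With m = dᵢ/dₒ and 1/f = 1/dₒ + 1/dᵢ, substituting dᵢ = m·dₒ gives 1/f = (1 + 1/m)/dₒ, hence dₒ = f·(1 + 1/m).
dₒ = 71.6 × (1 + 1/0.76) = 71.6 × 2.31579 ≈ 165.811 mm.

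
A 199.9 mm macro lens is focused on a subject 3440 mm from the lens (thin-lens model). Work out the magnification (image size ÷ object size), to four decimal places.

0.0617×

Thin lens: 1/f = 1/dₒ + 1/dᵢ → 1/dᵢ = 1/199.9 − 1/3440 = 0.0047118 mm⁻¹, so dᵢ ≈ 212.2330 mm.
Magnification m = dᵢ/dₒ = 212.2330/3440 ≈ 0.06170.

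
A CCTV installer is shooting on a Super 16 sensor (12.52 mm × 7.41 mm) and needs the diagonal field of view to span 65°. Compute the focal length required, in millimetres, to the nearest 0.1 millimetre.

Sensor diagonal = √(12.52² + 7.41²) = √211.6585 ≈ 14.5485 mm.
From α = 2·arctan(d/2f) we get f = d / (2·tan(α/2)).
With d = 14.5485 mm and α/2 = 32.5°, tan(α/2) ≈ 0.63707, so f ≈ 14.5485 / 1.27414 ≈ 11.4183 mm.

11.4 mm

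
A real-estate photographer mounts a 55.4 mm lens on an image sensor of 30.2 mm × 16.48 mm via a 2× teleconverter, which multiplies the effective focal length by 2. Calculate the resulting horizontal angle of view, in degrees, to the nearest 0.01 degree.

15.52°

Effective focal length f = 55.4 × 2 = 110.8 mm.
α = 2·arctan(30.2 / (2 × 110.8)) = 2·arctan(0.13628) ≈ 15.5211°.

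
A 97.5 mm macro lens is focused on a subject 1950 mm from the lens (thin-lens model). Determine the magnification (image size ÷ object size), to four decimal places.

0.0526×

Thin lens: 1/f = 1/dₒ + 1/dᵢ → 1/dᵢ = 1/97.5 − 1/1950 = 0.0097436 mm⁻¹, so dᵢ ≈ 102.6316 mm.
Magnification m = dᵢ/dₒ = 102.6316/1950 ≈ 0.05263.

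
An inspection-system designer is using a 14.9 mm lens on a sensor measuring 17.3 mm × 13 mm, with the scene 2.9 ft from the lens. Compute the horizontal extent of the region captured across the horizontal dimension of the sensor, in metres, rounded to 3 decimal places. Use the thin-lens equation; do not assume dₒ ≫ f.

1.009 m

dₒ: 2.9 ft × 304.8 mm/ft = 883.92 mm.
Similar triangles through the lens centre give W/dₒ = w/dᵢ; with 1/f = 1/dₒ + 1/dᵢ this gives W = w·(dₒ − f)/f.
W = 17.3 mm × (883.92 − 14.9) / 14.9 = 17.3 × 58.3235 ≈ 1008.996 mm = 1.009 m.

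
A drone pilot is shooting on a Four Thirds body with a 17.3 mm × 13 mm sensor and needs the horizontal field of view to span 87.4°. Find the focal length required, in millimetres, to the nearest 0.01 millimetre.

9.05 mm

From α = 2·arctan(w/2f) we get f = w / (2·tan(α/2)).
With w = 17.3 mm and α/2 = 43.7°, tan(α/2) ≈ 0.95562, so f ≈ 17.3 / 1.91124 ≈ 9.0517 mm.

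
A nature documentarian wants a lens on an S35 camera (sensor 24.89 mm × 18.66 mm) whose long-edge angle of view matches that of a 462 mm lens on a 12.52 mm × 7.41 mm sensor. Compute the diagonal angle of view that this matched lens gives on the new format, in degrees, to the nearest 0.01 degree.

1.94°

Equal long-edge AOV ⇒ f₂ = f₁ · 24.89/12.52 = 462 × 1.98802 ≈ 918.4649 mm.
Sensor diagonal = √(24.89² + 18.66²) = √967.7077 ≈ 31.1080 mm.
Diagonal AOV on the new format = 2·arctan(31.1080 / (2 × 918.4649)) = 2·arctan(0.01693) ≈ 1.9404°.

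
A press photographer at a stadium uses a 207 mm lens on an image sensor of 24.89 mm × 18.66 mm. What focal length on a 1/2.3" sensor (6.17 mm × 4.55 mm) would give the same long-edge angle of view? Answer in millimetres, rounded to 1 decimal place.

51.3 mm

Equal angle of view means equal width/f ratio, so f₂ = f₁ · (width₂/width₁) = 207 × 6.17/24.89.
f₂ = 207 × 0.24789 ≈ 51.313 mm.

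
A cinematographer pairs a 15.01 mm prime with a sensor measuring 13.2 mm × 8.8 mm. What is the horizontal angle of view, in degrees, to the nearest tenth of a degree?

Angle of view α = 2·arctan(w/2f) with w = 13.2 mm and f = 15.01 mm.
w/2f = 0.43971; arctan(0.43971) ≈ 23.7354°, so α ≈ 47.4708°.

47.5°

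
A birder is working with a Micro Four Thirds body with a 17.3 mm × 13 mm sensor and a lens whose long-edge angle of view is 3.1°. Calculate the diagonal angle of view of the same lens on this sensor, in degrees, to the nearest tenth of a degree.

3.9°

From the long-edge AOV: f = 17.3 / (2·tan(1.55°)) = 17.3 / 0.05412 ≈ 319.6694 mm.
Sensor diagonal = √(17.3² + 13²) = √468.2900 ≈ 21.6400 mm.
Diagonal AOV = 2·arctan(21.6400 / (2 × 319.6694)) = 2·arctan(0.03385) ≈ 3.8772°.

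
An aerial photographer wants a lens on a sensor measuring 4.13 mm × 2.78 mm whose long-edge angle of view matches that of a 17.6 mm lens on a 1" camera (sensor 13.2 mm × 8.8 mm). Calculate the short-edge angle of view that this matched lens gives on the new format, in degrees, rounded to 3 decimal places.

Equal long-edge AOV ⇒ f₂ = f₁ · 4.13/13.2 = 17.6 × 0.31288 ≈ 5.5067 mm.
Short-edge AOV on the new format = 2·arctan(2.78 / (2 × 5.5067)) = 2·arctan(0.25242) ≈ 28.3335°.

28.333°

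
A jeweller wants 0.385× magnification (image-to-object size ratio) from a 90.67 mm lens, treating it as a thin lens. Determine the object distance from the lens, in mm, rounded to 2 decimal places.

With m = dᵢ/dₒ and 1/f = 1/dₒ + 1/dᵢ, substituting dᵢ = m·dₒ gives 1/f = (1 + 1/m)/dₒ, hence dₒ = f·(1 + 1/m).
dₒ = 90.67 × (1 + 1/0.385) = 90.67 × 3.59740 ≈ 326.176 mm.

326.18 mm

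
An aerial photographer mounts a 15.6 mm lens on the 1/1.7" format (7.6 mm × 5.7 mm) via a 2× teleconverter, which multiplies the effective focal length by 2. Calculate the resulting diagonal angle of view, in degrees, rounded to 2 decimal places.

17.31°

Effective focal length f = 15.6 × 2 = 31.2 mm.
Sensor diagonal = √(7.6² + 5.7²) = √90.2500 ≈ 9.5000 mm.
α = 2·arctan(9.500 / (2 × 31.2)) = 2·arctan(0.15224) ≈ 17.3129°.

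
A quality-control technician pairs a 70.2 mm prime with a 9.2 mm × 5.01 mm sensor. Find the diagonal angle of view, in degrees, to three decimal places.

8.534°

Sensor diagonal = √(9.2² + 5.01²) = √109.7401 ≈ 10.4757 mm.
Angle of view α = 2·arctan(d/2f) with d = 10.4757 mm and f = 70.2 mm.
d/2f = 0.07461; arctan(0.07461) ≈ 4.2671°, so α ≈ 8.5342°.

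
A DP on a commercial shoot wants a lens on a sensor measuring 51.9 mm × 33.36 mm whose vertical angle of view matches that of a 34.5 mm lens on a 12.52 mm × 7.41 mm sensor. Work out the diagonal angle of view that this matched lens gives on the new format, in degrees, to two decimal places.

22.47°

Equal vertical AOV ⇒ f₂ = f₁ · 33.36/7.41 = 34.5 × 4.50202 ≈ 155.3198 mm.
Sensor diagonal = √(51.9² + 33.36²) = √3806.4996 ≈ 61.6968 mm.
Diagonal AOV on the new format = 2·arctan(61.6968 / (2 × 155.3198)) = 2·arctan(0.19861) ≈ 22.4669°.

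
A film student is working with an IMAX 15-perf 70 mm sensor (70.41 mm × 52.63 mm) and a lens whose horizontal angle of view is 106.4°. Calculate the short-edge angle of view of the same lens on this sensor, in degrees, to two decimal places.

89.95°

From the horizontal AOV: f = 70.41 / (2·tan(53.2°)) = 70.41 / 2.67346 ≈ 26.3367 mm.
Short-edge AOV = 2·arctan(52.63 / (2 × 26.3367)) = 2·arctan(0.99918) ≈ 89.9528°.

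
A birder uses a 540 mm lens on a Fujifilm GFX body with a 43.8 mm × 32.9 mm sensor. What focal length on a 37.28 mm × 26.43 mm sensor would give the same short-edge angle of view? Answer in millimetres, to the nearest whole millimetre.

434 mm

Equal angle of view means equal height/f ratio, so f₂ = f₁ · (height₂/height₁) = 540 × 26.43/32.9.
f₂ = 540 × 0.80334 ≈ 433.805 mm.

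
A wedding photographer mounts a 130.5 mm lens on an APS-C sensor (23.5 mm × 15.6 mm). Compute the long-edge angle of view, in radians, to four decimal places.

0.1796 rad

Angle of view α = 2·arctan(w/2f) with w = 23.5 mm and f = 130.5 mm.
w/2f = 0.09004; arctan(0.09004) ≈ 0.0898 rad, so α ≈ 0.1796 rad.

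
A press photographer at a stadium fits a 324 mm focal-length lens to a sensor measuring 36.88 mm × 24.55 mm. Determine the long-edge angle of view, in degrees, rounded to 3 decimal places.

Angle of view α = 2·arctan(w/2f) with w = 36.88 mm and f = 324 mm.
w/2f = 0.05691; arctan(0.05691) ≈ 3.2574°, so α ≈ 6.5148°.

6.515°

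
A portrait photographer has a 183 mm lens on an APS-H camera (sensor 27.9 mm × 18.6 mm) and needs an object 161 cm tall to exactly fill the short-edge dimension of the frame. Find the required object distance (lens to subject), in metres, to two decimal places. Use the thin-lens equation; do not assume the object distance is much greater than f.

16.02 m

W: 161 cm = 1610 mm.
Magnification m = h/W = dᵢ/dₒ; combined with 1/f = 1/dₒ + 1/dᵢ this gives dₒ = f·(1 + W/h).
dₒ = 183 mm × (1 + 1610/18.6) = 183 × 87.5591 ≈ 16023.323 mm = 16.0233 m.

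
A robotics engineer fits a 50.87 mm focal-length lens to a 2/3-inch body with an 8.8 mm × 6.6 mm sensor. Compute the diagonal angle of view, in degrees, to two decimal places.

12.34°

Sensor diagonal = √(8.8² + 6.6²) = √121.0000 ≈ 11.0000 mm.
Angle of view α = 2·arctan(d/2f) with d = 11.0000 mm and f = 50.87 mm.
d/2f = 0.10812; arctan(0.10812) ≈ 6.1708°, so α ≈ 12.3416°.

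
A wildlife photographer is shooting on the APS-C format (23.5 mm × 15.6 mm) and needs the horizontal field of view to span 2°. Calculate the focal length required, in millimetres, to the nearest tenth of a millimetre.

From α = 2·arctan(w/2f) we get f = w / (2·tan(α/2)).
With w = 23.5 mm and α/2 = 1°, tan(α/2) ≈ 0.01746, so f ≈ 23.5 / 0.03491 ≈ 673.1570 mm.

673.2 mm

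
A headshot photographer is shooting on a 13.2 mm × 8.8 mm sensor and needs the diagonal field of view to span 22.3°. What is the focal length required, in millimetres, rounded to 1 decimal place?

40.2 mm

Sensor diagonal = √(13.2² + 8.8²) = √251.6800 ≈ 15.8644 mm.
From α = 2·arctan(d/2f) we get f = d / (2·tan(α/2)).
With d = 15.8644 mm and α/2 = 11.15°, tan(α/2) ≈ 0.19710, so f ≈ 15.8644 / 0.39420 ≈ 40.2449 mm.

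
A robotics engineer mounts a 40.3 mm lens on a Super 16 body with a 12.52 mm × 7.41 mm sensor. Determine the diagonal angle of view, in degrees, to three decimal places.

20.464°

Sensor diagonal = √(12.52² + 7.41²) = √211.6585 ≈ 14.5485 mm.
Angle of view α = 2·arctan(d/2f) with d = 14.5485 mm and f = 40.3 mm.
d/2f = 0.18050; arctan(0.18050) ≈ 10.2318°, so α ≈ 20.4637°.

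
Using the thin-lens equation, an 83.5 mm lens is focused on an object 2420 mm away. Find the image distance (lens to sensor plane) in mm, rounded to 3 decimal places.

86.484 mm

1/dᵢ = 1/f − 1/dₒ = 1/83.5 − 1/2420 = 0.0115628 mm⁻¹.
dᵢ = 1/0.0115628 ≈ 86.4841 mm.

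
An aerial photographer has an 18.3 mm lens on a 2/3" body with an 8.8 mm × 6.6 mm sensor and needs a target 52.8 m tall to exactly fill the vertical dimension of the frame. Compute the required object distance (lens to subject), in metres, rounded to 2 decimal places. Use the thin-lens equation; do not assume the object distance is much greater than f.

146.42 m

W: 52.8 m = 52800 mm.
Magnification m = h/W = dᵢ/dₒ; combined with 1/f = 1/dₒ + 1/dᵢ this gives dₒ = f·(1 + W/h).
dₒ = 18.3 mm × (1 + 52800/6.6) = 18.3 × 8001.0000 ≈ 146418.300 mm = 146.418 m.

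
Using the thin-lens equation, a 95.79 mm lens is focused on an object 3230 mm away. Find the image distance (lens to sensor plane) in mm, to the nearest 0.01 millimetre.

1/dᵢ = 1/f − 1/dₒ = 1/95.79 − 1/3230 = 0.0101299 mm⁻¹.
dᵢ = 1/0.0101299 ≈ 98.7176 mm.

98.72 mm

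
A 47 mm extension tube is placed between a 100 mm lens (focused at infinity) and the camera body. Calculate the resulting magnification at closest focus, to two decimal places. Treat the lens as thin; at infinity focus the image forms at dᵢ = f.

0.47×

The tube moves the image plane from f to f + e, so dᵢ = 100 + 47 = 147 mm. Focus is achieved when 1/f = 1/dₒ + 1/dᵢ, giving dₒ = 1/(1/f − 1/(f+e)).
Magnification m = dᵢ/dₒ = (f+e)·(1/f − 1/(f+e)) = e/f = 47/100 ≈ 0.4700.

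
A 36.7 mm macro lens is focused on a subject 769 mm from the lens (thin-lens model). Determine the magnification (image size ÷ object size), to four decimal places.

Thin lens: 1/f = 1/dₒ + 1/dᵢ → 1/dᵢ = 1/36.7 − 1/769 = 0.0259476 mm⁻¹, so dᵢ ≈ 38.5393 mm.
Magnification m = dᵢ/dₒ = 38.5393/769 ≈ 0.05012.

0.0501×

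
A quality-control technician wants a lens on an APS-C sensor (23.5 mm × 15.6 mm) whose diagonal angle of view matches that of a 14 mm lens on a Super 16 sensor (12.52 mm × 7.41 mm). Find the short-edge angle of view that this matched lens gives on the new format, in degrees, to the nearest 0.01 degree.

Sensor diagonal = √(12.52² + 7.41²) = √211.6585 ≈ 14.5485 mm.
Sensor diagonal = √(23.5² + 15.6²) = √795.6100 ≈ 28.2066 mm.
Equal diagonal AOV ⇒ f₂ = f₁ · 28.2066/14.5485 = 14 × 1.93880 ≈ 27.1432 mm.
Short-edge AOV on the new format = 2·arctan(15.6 / (2 × 27.1432)) = 2·arctan(0.28737) ≈ 32.0656°.

32.07°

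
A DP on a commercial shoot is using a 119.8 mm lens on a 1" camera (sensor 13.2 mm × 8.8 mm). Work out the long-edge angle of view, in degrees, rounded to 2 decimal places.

6.31°

Angle of view α = 2·arctan(w/2f) with w = 13.2 mm and f = 119.8 mm.
w/2f = 0.05509; arctan(0.05509) ≈ 3.1533°, so α ≈ 6.3067°.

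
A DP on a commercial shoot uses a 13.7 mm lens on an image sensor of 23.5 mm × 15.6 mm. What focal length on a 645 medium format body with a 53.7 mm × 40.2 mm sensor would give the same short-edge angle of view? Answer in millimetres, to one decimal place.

35.3 mm

Equal angle of view means equal height/f ratio, so f₂ = f₁ · (height₂/height₁) = 13.7 × 40.2/15.6.
f₂ = 13.7 × 2.57692 ≈ 35.304 mm.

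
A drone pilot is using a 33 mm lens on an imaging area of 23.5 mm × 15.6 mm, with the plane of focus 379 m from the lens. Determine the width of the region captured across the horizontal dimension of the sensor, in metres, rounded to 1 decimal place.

269.9 m

dₒ: 379 m = 379000 mm.
Similar triangles through the lens centre give W/dₒ = w/dᵢ; with 1/f = 1/dₒ + 1/dᵢ this gives W = w·(dₒ − f)/f.
W = 23.5 mm × (379000 − 33) / 33 = 23.5 × 11483.8485 ≈ 269870.439 mm = 269.87 m.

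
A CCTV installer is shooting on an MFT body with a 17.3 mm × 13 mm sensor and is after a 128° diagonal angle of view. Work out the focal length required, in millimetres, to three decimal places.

Sensor diagonal = √(17.3² + 13²) = √468.2900 ≈ 21.6400 mm.
From α = 2·arctan(d/2f) we get f = d / (2·tan(α/2)).
With d = 21.6400 mm and α/2 = 64°, tan(α/2) ≈ 2.05030, so f ≈ 21.6400 / 4.10061 ≈ 5.2773 mm.

5.277 mm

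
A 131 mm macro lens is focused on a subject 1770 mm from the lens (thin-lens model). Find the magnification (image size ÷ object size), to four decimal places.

0.0799×

Thin lens: 1/f = 1/dₒ + 1/dᵢ → 1/dᵢ = 1/131 − 1/1770 = 0.0070686 mm⁻¹, so dᵢ ≈ 141.4704 mm.
Magnification m = dᵢ/dₒ = 141.4704/1770 ≈ 0.07993.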